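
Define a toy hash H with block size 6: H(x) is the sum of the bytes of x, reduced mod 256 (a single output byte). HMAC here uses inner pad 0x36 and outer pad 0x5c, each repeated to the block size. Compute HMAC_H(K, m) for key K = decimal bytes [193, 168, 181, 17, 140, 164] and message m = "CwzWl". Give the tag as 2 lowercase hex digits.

Key decimal bytes [193, 168, 181, 17, 140, 164] = c1 a8 b5 11 8c a4 is exactly B = 6 bytes: K' = c1 a8 b5 11 8c a4.
K' ⊕ ipad = f7 9e 83 27 ba 92.  K' ⊕ opad = 9d f4 e9 4d d0 f8.
Inner input = (K'⊕ipad) ∥ m = f7 9e 83 27 ba 92 ∥ 43 77 7a 57 6c.
Inner hash: sum = 247+158+131+39+186+146+67+119+122+87+108 = 1410; mod 256 = 130 → 82.
Outer input = (K'⊕opad) ∥ inner = 9d f4 e9 4d d0 f8 ∥ 82.
Outer hash (tag): sum = 157+244+233+77+208+248+130 = 1297; mod 256 = 17 → 11.

11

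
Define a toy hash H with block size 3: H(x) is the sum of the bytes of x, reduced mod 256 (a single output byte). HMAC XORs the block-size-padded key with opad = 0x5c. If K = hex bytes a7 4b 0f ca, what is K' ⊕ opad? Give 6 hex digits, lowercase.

Key hex bytes a7 4b 0f ca is 4 bytes > B = 3, so hash it first: H(key) = cb, then zero-pad to 3 bytes: K' = cb 00 00.
XOR each byte with 0x5c: cb⊕5c=97, 00⊕5c=5c, 00⊕5c=5c.

975c5c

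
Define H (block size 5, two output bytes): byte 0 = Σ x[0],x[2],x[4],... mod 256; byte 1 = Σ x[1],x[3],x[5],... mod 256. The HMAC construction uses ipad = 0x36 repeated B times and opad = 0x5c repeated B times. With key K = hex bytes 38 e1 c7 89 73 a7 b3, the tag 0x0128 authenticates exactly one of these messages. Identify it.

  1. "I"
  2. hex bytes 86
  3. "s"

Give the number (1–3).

3

Key hex bytes 38 e1 c7 89 73 a7 b3 is 7 bytes > B = 5, so hash it first: H(key) = 25 11, then zero-pad to 5 bytes: K' = 25 11 00 00 00.
K' ⊕ ipad = 13 27 36 36 36; K' ⊕ opad = 79 4d 5c 5c 5c.
m1: inner = H(13 27 36 36 36 49) = 7f a6; tag = H(79 4d 5c 5c 5c 7f a6) = d728
m2: inner = H(13 27 36 36 36 86) = 7f e3; tag = H(79 4d 5c 5c 5c 7f e3) = 1428
m3: inner = H(13 27 36 36 36 73) = 7f d0; tag = H(79 4d 5c 5c 5c 7f d0) = 0128 ← matches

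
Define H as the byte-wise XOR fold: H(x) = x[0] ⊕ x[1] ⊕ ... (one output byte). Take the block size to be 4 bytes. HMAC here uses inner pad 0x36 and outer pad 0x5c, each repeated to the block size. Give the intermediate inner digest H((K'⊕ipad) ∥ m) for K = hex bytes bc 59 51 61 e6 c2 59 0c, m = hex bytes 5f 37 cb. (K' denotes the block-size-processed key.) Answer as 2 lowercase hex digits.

Key hex bytes bc 59 51 61 e6 c2 59 0c is 8 bytes > B = 4, so hash it first: H(key) = a4, then zero-pad to 4 bytes: K' = a4 00 00 00.
K' ⊕ ipad = 92 36 36 36.
Inner input = 92 36 36 36 ∥ 5f 37 cb.
Inner hash: XOR 92⊕36⊕36⊕36⊕5f⊕37⊕cb = 07.

07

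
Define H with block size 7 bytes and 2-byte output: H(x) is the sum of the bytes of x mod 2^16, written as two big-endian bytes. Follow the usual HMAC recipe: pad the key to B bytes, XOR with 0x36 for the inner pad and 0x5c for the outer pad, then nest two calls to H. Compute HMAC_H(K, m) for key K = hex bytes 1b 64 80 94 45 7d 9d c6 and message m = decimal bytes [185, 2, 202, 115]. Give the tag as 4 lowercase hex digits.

03db

Key hex bytes 1b 64 80 94 45 7d 9d c6 is 8 bytes > B = 7, so hash it first: H(key) = 03 b8, then zero-pad to 7 bytes: K' = 03 b8 00 00 00 00 00.
K' ⊕ ipad = 35 8e 36 36 36 36 36.  K' ⊕ opad = 5f e4 5c 5c 5c 5c 5c.
Inner input = (K'⊕ipad) ∥ m = 35 8e 36 36 36 36 36 ∥ b9 02 ca 73.
Inner hash: sum = 53+142+54+54+54+54+54+185+2+202+115 = 969 → 03 c9.
Outer input = (K'⊕opad) ∥ inner = 5f e4 5c 5c 5c 5c 5c ∥ 03 c9.
Outer hash (tag): sum = 95+228+92+92+92+92+92+3+201 = 987 → 03 db.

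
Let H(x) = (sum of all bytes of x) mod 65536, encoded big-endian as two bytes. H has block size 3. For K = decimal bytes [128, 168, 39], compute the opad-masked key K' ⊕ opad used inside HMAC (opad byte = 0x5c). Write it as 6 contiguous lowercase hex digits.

dcf47b

Key decimal bytes [128, 168, 39] = 80 a8 27 is exactly B = 3 bytes: K' = 80 a8 27.
XOR each byte with 0x5c: 80⊕5c=dc, a8⊕5c=f4, 27⊕5c=7b.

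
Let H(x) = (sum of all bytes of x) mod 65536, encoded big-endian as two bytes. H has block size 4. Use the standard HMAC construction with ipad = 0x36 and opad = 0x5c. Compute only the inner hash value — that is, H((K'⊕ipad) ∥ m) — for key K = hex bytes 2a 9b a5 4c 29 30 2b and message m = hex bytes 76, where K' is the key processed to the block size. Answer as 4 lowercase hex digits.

0122

Key hex bytes 2a 9b a5 4c 29 30 2b is 7 bytes > B = 4, so hash it first: H(key) = 02 3a, then zero-pad to 4 bytes: K' = 02 3a 00 00.
K' ⊕ ipad = 34 0c 36 36.
Inner input = 34 0c 36 36 ∥ 76.
Inner hash: sum = 52+12+54+54+118 = 290 → 01 22.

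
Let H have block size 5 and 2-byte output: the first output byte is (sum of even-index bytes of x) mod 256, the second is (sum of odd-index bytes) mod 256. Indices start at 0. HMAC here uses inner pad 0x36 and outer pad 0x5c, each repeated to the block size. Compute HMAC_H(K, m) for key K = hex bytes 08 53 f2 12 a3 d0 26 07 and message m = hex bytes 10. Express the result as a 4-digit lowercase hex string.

Key hex bytes 08 53 f2 12 a3 d0 26 07 is 8 bytes > B = 5, so hash it first: H(key) = c3 3c, then zero-pad to 5 bytes: K' = c3 3c 00 00 00.
K' ⊕ ipad = f5 0a 36 36 36.  K' ⊕ opad = 9f 60 5c 5c 5c.
Inner input = (K'⊕ipad) ∥ m = f5 0a 36 36 36 ∥ 10.
Inner hash: even-index sum = 353 mod 256 = 97; odd-index sum = 80 mod 256 = 80 → 61 50.
Outer input = (K'⊕opad) ∥ inner = 9f 60 5c 5c 5c ∥ 61 50.
Outer hash (tag): even-index sum = 423 mod 256 = 167; odd-index sum = 285 mod 256 = 29 → a7 1d.

a71d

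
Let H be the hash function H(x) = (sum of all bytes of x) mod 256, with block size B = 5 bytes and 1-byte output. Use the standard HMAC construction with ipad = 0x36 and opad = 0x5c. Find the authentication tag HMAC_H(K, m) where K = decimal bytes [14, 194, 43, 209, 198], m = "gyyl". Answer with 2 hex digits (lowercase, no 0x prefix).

73

Key decimal bytes [14, 194, 43, 209, 198] = 0e c2 2b d1 c6 is exactly B = 5 bytes: K' = 0e c2 2b d1 c6.
K' ⊕ ipad = 38 f4 1d e7 f0.  K' ⊕ opad = 52 9e 77 8d 9a.
Inner input = (K'⊕ipad) ∥ m = 38 f4 1d e7 f0 ∥ 67 79 79 6c.
Inner hash: sum = 56+244+29+231+240+103+121+121+108 = 1253; mod 256 = 229 → e5.
Outer input = (K'⊕opad) ∥ inner = 52 9e 77 8d 9a ∥ e5.
Outer hash (tag): sum = 82+158+119+141+154+229 = 883; mod 256 = 115 → 73.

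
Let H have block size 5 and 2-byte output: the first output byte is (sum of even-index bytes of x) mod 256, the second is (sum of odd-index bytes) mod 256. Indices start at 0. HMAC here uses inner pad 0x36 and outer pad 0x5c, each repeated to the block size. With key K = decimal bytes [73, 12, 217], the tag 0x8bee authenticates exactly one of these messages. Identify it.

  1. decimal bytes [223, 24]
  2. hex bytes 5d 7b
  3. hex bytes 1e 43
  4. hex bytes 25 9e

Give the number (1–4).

4

Key decimal bytes [73, 12, 217] = 49 0c d9 is 3 bytes ≤ B = 5; zero-pad to 5 bytes: K' = 49 0c d9 00 00.
K' ⊕ ipad = 7f 3a ef 36 36; K' ⊕ opad = 15 50 85 5c 5c.
m1: inner = H(7f 3a ef 36 36 df 18) = bc 4f; tag = H(15 50 85 5c 5c bc 4f) = 4568
m2: inner = H(7f 3a ef 36 36 5d 7b) = 1f cd; tag = H(15 50 85 5c 5c 1f cd) = c3cb
m3: inner = H(7f 3a ef 36 36 1e 43) = e7 8e; tag = H(15 50 85 5c 5c e7 8e) = 8493
m4: inner = H(7f 3a ef 36 36 25 9e) = 42 95; tag = H(15 50 85 5c 5c 42 95) = 8bee ← matches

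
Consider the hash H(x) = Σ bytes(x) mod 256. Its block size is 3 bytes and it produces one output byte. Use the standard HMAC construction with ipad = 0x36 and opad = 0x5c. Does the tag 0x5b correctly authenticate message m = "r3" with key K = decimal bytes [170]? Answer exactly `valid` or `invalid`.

Key decimal bytes [170] = aa is 1 byte ≤ B = 3; zero-pad to 3 bytes: K' = aa 00 00.
K' ⊕ ipad = 9c 36 36; K' ⊕ opad = f6 5c 5c.
Inner hash: sum = 156+54+54+114+51 = 429; mod 256 = 173 → ad.
Outer hash (recomputed tag): sum = 246+92+92+173 = 603; mod 256 = 91 → 5b.
Recomputed tag = 5b; claimed = 5b → match.

valid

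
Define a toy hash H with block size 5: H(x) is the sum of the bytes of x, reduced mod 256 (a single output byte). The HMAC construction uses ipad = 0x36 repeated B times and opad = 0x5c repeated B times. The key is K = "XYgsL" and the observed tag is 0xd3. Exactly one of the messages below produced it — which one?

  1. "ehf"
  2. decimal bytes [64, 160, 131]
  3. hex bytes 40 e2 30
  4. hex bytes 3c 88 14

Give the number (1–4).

Key "XYgsL" = 58 59 67 73 4c is exactly B = 5 bytes: K' = 58 59 67 73 4c.
K' ⊕ ipad = 6e 6f 51 45 7a; K' ⊕ opad = 04 05 3b 2f 10.
m1: inner = H(6e 6f 51 45 7a 65 68 66) = 20; tag = H(04 05 3b 2f 10 20) = a3
m2: inner = H(6e 6f 51 45 7a 40 a0 83) = 50; tag = H(04 05 3b 2f 10 50) = d3 ← matches
m3: inner = H(6e 6f 51 45 7a 40 e2 30) = 3f; tag = H(04 05 3b 2f 10 3f) = c2
m4: inner = H(6e 6f 51 45 7a 3c 88 14) = c5; tag = H(04 05 3b 2f 10 c5) = 48

2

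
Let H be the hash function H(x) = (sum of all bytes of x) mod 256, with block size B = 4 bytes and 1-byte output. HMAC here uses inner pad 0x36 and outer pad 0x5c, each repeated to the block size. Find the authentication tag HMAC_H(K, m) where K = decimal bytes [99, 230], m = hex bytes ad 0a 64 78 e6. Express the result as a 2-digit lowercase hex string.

bb

Key decimal bytes [99, 230] = 63 e6 is 2 bytes ≤ B = 4; zero-pad to 4 bytes: K' = 63 e6 00 00.
K' ⊕ ipad = 55 d0 36 36.  K' ⊕ opad = 3f ba 5c 5c.
Inner input = (K'⊕ipad) ∥ m = 55 d0 36 36 ∥ ad 0a 64 78 e6.
Inner hash: sum = 85+208+54+54+173+10+100+120+230 = 1034; mod 256 = 10 → 0a.
Outer input = (K'⊕opad) ∥ inner = 3f ba 5c 5c ∥ 0a.
Outer hash (tag): sum = 63+186+92+92+10 = 443; mod 256 = 187 → bb.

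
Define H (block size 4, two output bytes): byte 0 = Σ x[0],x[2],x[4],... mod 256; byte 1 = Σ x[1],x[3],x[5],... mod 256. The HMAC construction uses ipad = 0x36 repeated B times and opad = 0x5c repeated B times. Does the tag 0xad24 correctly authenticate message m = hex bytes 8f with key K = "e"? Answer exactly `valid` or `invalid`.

valid

Key "e" = 65 is 1 byte ≤ B = 4; zero-pad to 4 bytes: K' = 65 00 00 00.
K' ⊕ ipad = 53 36 36 36; K' ⊕ opad = 39 5c 5c 5c.
Inner hash: even-index sum = 280 mod 256 = 24; odd-index sum = 108 mod 256 = 108 → 18 6c.
Outer hash (recomputed tag): even-index sum = 173 mod 256 = 173; odd-index sum = 292 mod 256 = 36 → ad 24.
Recomputed tag = ad24; claimed = ad24 → match.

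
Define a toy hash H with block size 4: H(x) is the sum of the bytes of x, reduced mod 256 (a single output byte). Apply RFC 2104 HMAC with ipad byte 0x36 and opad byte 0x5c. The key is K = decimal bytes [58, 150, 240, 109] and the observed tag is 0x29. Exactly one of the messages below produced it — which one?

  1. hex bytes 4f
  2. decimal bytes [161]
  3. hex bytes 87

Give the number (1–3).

Key decimal bytes [58, 150, 240, 109] = 3a 96 f0 6d is exactly B = 4 bytes: K' = 3a 96 f0 6d.
K' ⊕ ipad = 0c a0 c6 5b; K' ⊕ opad = 66 ca ac 31.
m1: inner = H(0c a0 c6 5b 4f) = 1c; tag = H(66 ca ac 31 1c) = 29 ← matches
m2: inner = H(0c a0 c6 5b a1) = 6e; tag = H(66 ca ac 31 6e) = 7b
m3: inner = H(0c a0 c6 5b 87) = 54; tag = H(66 ca ac 31 54) = 61

1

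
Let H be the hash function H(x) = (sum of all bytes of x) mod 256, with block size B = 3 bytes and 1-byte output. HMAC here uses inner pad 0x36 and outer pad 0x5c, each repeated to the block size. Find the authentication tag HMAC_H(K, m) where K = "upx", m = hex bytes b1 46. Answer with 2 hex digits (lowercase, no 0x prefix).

47

Key "upx" = 75 70 78 is exactly B = 3 bytes: K' = 75 70 78.
K' ⊕ ipad = 43 46 4e.  K' ⊕ opad = 29 2c 24.
Inner input = (K'⊕ipad) ∥ m = 43 46 4e ∥ b1 46.
Inner hash: sum = 67+70+78+177+70 = 462; mod 256 = 206 → ce.
Outer input = (K'⊕opad) ∥ inner = 29 2c 24 ∥ ce.
Outer hash (tag): sum = 41+44+36+206 = 327; mod 256 = 71 → 47.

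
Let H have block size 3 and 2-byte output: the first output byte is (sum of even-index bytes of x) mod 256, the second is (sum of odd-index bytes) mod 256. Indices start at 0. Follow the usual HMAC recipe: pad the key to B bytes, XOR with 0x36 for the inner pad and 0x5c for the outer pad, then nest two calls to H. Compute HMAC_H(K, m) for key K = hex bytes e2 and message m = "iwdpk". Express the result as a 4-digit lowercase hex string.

Key hex bytes e2 is 1 byte ≤ B = 3; zero-pad to 3 bytes: K' = e2 00 00.
K' ⊕ ipad = d4 36 36.  K' ⊕ opad = be 5c 5c.
Inner input = (K'⊕ipad) ∥ m = d4 36 36 ∥ 69 77 64 70 6b.
Inner hash: even-index sum = 497 mod 256 = 241; odd-index sum = 366 mod 256 = 110 → f1 6e.
Outer input = (K'⊕opad) ∥ inner = be 5c 5c ∥ f1 6e.
Outer hash (tag): even-index sum = 392 mod 256 = 136; odd-index sum = 333 mod 256 = 77 → 88 4d.

884d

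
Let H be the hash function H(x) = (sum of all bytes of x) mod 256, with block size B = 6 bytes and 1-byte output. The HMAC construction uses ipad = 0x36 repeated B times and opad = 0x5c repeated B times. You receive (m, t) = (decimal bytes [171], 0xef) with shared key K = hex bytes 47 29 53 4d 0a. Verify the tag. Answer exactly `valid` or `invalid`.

Key hex bytes 47 29 53 4d 0a is 5 bytes ≤ B = 6; zero-pad to 6 bytes: K' = 47 29 53 4d 0a 00.
K' ⊕ ipad = 71 1f 65 7b 3c 36; K' ⊕ opad = 1b 75 0f 11 56 5c.
Inner hash: sum = 113+31+101+123+60+54+171 = 653; mod 256 = 141 → 8d.
Outer hash (recomputed tag): sum = 27+117+15+17+86+92+141 = 495; mod 256 = 239 → ef.
Recomputed tag = ef; claimed = ef → match.

valid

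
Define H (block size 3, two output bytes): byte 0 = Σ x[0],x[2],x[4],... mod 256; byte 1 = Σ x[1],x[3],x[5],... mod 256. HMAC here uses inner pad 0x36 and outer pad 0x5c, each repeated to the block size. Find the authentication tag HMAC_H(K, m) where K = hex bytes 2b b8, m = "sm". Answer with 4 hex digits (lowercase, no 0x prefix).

d4a4

Key hex bytes 2b b8 is 2 bytes ≤ B = 3; zero-pad to 3 bytes: K' = 2b b8 00.
K' ⊕ ipad = 1d 8e 36.  K' ⊕ opad = 77 e4 5c.
Inner input = (K'⊕ipad) ∥ m = 1d 8e 36 ∥ 73 6d.
Inner hash: even-index sum = 192 mod 256 = 192; odd-index sum = 257 mod 256 = 1 → c0 01.
Outer input = (K'⊕opad) ∥ inner = 77 e4 5c ∥ c0 01.
Outer hash (tag): even-index sum = 212 mod 256 = 212; odd-index sum = 420 mod 256 = 164 → d4 a4.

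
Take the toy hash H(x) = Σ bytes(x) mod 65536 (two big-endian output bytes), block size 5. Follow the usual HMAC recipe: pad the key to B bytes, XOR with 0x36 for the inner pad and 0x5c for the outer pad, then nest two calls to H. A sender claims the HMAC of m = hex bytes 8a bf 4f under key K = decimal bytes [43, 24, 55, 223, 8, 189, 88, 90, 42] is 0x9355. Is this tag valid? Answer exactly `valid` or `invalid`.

invalid

Key decimal bytes [43, 24, 55, 223, 8, 189, 88, 90, 42] = 2b 18 37 df 08 bd 58 5a 2a is 9 bytes > B = 5, so hash it first: H(key) = 02 fa, then zero-pad to 5 bytes: K' = 02 fa 00 00 00.
K' ⊕ ipad = 34 cc 36 36 36; K' ⊕ opad = 5e a6 5c 5c 5c.
Inner hash: sum = 52+204+54+54+54+138+191+79 = 826 → 03 3a.
Outer hash (recomputed tag): sum = 94+166+92+92+92+3+58 = 597 → 02 55.
Recomputed tag = 0255; claimed = 9355 → mismatch.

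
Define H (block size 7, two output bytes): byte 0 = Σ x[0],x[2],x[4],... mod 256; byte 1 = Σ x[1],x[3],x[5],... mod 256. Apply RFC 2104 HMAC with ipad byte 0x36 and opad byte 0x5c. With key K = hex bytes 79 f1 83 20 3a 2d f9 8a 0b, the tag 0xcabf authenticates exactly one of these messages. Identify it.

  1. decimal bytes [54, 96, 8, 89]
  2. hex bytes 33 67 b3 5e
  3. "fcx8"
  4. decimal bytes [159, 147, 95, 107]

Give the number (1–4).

2

Key hex bytes 79 f1 83 20 3a 2d f9 8a 0b is 9 bytes > B = 7, so hash it first: H(key) = 3a c8, then zero-pad to 7 bytes: K' = 3a c8 00 00 00 00 00.
K' ⊕ ipad = 0c fe 36 36 36 36 36; K' ⊕ opad = 66 94 5c 5c 5c 5c 5c.
m1: inner = H(0c fe 36 36 36 36 36 36 60 08 59) = 67 a8; tag = H(66 94 5c 5c 5c 5c 5c 67 a8) = 22b3
m2: inner = H(0c fe 36 36 36 36 36 33 67 b3 5e) = 73 50; tag = H(66 94 5c 5c 5c 5c 5c 73 50) = cabf ← matches
m3: inner = H(0c fe 36 36 36 36 36 66 63 78 38) = 49 48; tag = H(66 94 5c 5c 5c 5c 5c 49 48) = c295
m4: inner = H(0c fe 36 36 36 36 36 9f 93 5f 6b) = ac 68; tag = H(66 94 5c 5c 5c 5c 5c ac 68) = e2f8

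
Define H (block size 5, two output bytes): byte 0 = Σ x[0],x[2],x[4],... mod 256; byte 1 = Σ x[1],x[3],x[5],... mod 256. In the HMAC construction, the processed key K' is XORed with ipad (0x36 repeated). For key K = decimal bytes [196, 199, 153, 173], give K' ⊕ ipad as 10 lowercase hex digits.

f2f1af9b36

Key decimal bytes [196, 199, 153, 173] = c4 c7 99 ad is 4 bytes ≤ B = 5; zero-pad to 5 bytes: K' = c4 c7 99 ad 00.
XOR each byte with 0x36: c4⊕36=f2, c7⊕36=f1, 99⊕36=af, ad⊕36=9b, 00⊕36=36.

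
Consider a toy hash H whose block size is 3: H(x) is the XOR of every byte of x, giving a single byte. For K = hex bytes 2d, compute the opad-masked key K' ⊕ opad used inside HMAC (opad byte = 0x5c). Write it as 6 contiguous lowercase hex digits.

Key hex bytes 2d is 1 byte ≤ B = 3; zero-pad to 3 bytes: K' = 2d 00 00.
XOR each byte with 0x5c: 2d⊕5c=71, 00⊕5c=5c, 00⊕5c=5c.

715c5c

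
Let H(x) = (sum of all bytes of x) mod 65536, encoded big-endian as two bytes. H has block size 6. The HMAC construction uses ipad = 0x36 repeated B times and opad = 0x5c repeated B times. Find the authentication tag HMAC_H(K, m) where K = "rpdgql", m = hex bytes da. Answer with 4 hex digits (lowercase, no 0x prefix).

01d4

Key "rpdgql" = 72 70 64 67 71 6c is exactly B = 6 bytes: K' = 72 70 64 67 71 6c.
K' ⊕ ipad = 44 46 52 51 47 5a.  K' ⊕ opad = 2e 2c 38 3b 2d 30.
Inner input = (K'⊕ipad) ∥ m = 44 46 52 51 47 5a ∥ da.
Inner hash: sum = 68+70+82+81+71+90+218 = 680 → 02 a8.
Outer input = (K'⊕opad) ∥ inner = 2e 2c 38 3b 2d 30 ∥ 02 a8.
Outer hash (tag): sum = 46+44+56+59+45+48+2+168 = 468 → 01 d4.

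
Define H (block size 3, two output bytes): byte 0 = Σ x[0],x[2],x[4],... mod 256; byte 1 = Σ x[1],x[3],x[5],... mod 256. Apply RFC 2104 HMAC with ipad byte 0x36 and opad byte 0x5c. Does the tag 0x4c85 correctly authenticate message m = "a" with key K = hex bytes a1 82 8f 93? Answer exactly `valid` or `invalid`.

valid

Key hex bytes a1 82 8f 93 is 4 bytes > B = 3, so hash it first: H(key) = 30 15, then zero-pad to 3 bytes: K' = 30 15 00.
K' ⊕ ipad = 06 23 36; K' ⊕ opad = 6c 49 5c.
Inner hash: even-index sum = 60 mod 256 = 60; odd-index sum = 132 mod 256 = 132 → 3c 84.
Outer hash (recomputed tag): even-index sum = 332 mod 256 = 76; odd-index sum = 133 mod 256 = 133 → 4c 85.
Recomputed tag = 4c85; claimed = 4c85 → match.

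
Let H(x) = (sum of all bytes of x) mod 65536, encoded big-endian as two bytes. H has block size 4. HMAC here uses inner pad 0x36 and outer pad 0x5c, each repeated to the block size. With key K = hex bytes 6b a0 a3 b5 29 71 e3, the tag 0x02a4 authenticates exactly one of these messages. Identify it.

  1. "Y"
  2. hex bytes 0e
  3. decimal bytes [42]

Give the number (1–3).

1

Key hex bytes 6b a0 a3 b5 29 71 e3 is 7 bytes > B = 4, so hash it first: H(key) = 03 e0, then zero-pad to 4 bytes: K' = 03 e0 00 00.
K' ⊕ ipad = 35 d6 36 36; K' ⊕ opad = 5f bc 5c 5c.
m1: inner = H(35 d6 36 36 59) = 01 d0; tag = H(5f bc 5c 5c 01 d0) = 02a4 ← matches
m2: inner = H(35 d6 36 36 0e) = 01 85; tag = H(5f bc 5c 5c 01 85) = 0259
m3: inner = H(35 d6 36 36 2a) = 01 a1; tag = H(5f bc 5c 5c 01 a1) = 0275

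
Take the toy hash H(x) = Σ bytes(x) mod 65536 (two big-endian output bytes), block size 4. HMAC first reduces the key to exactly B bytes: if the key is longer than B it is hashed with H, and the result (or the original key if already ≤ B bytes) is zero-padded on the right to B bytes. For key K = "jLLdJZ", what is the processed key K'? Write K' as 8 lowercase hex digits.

|K| = 6 > B = 4, so first hash the key.
H(K): sum = 106+76+76+100+74+90 = 522 → 02 0a.
Zero-pad H(K) = 02 0a to 4 bytes: K' = 02 0a 00 00.

020a0000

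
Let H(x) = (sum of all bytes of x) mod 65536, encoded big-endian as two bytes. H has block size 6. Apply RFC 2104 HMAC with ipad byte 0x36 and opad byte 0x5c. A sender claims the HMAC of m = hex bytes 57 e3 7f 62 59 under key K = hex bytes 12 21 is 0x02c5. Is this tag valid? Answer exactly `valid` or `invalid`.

valid

Key hex bytes 12 21 is 2 bytes ≤ B = 6; zero-pad to 6 bytes: K' = 12 21 00 00 00 00.
K' ⊕ ipad = 24 17 36 36 36 36; K' ⊕ opad = 4e 7d 5c 5c 5c 5c.
Inner hash: sum = 36+23+54+54+54+54+87+227+127+98+89 = 903 → 03 87.
Outer hash (recomputed tag): sum = 78+125+92+92+92+92+3+135 = 709 → 02 c5.
Recomputed tag = 02c5; claimed = 02c5 → match.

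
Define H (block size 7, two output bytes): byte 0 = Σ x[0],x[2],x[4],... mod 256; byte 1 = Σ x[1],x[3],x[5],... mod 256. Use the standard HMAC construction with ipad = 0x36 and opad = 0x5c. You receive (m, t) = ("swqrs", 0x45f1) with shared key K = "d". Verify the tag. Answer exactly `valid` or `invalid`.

Key "d" = 64 is 1 byte ≤ B = 7; zero-pad to 7 bytes: K' = 64 00 00 00 00 00 00.
K' ⊕ ipad = 52 36 36 36 36 36 36; K' ⊕ opad = 38 5c 5c 5c 5c 5c 5c.
Inner hash: even-index sum = 477 mod 256 = 221; odd-index sum = 505 mod 256 = 249 → dd f9.
Outer hash (recomputed tag): even-index sum = 581 mod 256 = 69; odd-index sum = 497 mod 256 = 241 → 45 f1.
Recomputed tag = 45f1; claimed = 45f1 → match.

valid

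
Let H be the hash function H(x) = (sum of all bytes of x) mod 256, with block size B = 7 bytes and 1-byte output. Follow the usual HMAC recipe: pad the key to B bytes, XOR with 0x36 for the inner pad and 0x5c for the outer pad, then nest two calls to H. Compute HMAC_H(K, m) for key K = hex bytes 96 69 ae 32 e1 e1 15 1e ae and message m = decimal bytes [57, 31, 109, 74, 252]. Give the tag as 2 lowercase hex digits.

09

Key hex bytes 96 69 ae 32 e1 e1 15 1e ae is 9 bytes > B = 7, so hash it first: H(key) = 82, then zero-pad to 7 bytes: K' = 82 00 00 00 00 00 00.
K' ⊕ ipad = b4 36 36 36 36 36 36.  K' ⊕ opad = de 5c 5c 5c 5c 5c 5c.
Inner input = (K'⊕ipad) ∥ m = b4 36 36 36 36 36 36 ∥ 39 1f 6d 4a fc.
Inner hash: sum = 180+54+54+54+54+54+54+57+31+109+74+252 = 1027; mod 256 = 3 → 03.
Outer input = (K'⊕opad) ∥ inner = de 5c 5c 5c 5c 5c 5c ∥ 03.
Outer hash (tag): sum = 222+92+92+92+92+92+92+3 = 777; mod 256 = 9 → 09.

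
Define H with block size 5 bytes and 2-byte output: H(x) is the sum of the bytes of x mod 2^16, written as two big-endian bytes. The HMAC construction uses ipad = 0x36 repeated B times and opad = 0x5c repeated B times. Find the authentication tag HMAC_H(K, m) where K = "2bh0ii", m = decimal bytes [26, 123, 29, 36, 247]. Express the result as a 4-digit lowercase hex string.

Key "2bh0ii" = 32 62 68 30 69 69 is 6 bytes > B = 5, so hash it first: H(key) = 01 fe, then zero-pad to 5 bytes: K' = 01 fe 00 00 00.
K' ⊕ ipad = 37 c8 36 36 36.  K' ⊕ opad = 5d a2 5c 5c 5c.
Inner input = (K'⊕ipad) ∥ m = 37 c8 36 36 36 ∥ 1a 7b 1d 24 f7.
Inner hash: sum = 55+200+54+54+54+26+123+29+36+247 = 878 → 03 6e.
Outer input = (K'⊕opad) ∥ inner = 5d a2 5c 5c 5c ∥ 03 6e.
Outer hash (tag): sum = 93+162+92+92+92+3+110 = 644 → 02 84.

0284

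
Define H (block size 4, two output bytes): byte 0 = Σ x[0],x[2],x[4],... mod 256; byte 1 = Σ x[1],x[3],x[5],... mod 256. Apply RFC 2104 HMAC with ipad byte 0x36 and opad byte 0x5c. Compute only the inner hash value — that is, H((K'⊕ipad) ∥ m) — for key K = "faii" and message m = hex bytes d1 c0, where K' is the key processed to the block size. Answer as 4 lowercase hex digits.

8076

Key "faii" = 66 61 69 69 is exactly B = 4 bytes: K' = 66 61 69 69.
K' ⊕ ipad = 50 57 5f 5f.
Inner input = 50 57 5f 5f ∥ d1 c0.
Inner hash: even-index sum = 384 mod 256 = 128; odd-index sum = 374 mod 256 = 118 → 80 76.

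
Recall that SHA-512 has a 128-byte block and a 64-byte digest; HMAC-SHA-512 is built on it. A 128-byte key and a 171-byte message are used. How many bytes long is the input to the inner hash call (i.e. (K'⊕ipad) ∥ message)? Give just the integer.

299

Key is 128 ≤ 128 bytes, zero-padded: |K'| = 128.
Inner input = (K'⊕ipad) ∥ m → 128 + 171 = 299 bytes.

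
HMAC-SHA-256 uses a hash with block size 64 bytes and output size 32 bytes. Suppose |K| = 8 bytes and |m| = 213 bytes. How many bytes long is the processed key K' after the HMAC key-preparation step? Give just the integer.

64

Key is 8 ≤ 64 bytes, zero-padded: |K'| = 64.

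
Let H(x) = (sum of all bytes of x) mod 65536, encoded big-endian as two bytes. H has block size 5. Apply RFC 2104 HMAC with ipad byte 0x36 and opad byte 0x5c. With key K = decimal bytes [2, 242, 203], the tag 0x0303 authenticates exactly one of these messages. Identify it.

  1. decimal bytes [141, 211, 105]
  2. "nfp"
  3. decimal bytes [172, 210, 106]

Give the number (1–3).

Key decimal bytes [2, 242, 203] = 02 f2 cb is 3 bytes ≤ B = 5; zero-pad to 5 bytes: K' = 02 f2 cb 00 00.
K' ⊕ ipad = 34 c4 fd 36 36; K' ⊕ opad = 5e ae 97 5c 5c.
m1: inner = H(34 c4 fd 36 36 8d d3 69) = 04 2a; tag = H(5e ae 97 5c 5c 04 2a) = 0289
m2: inner = H(34 c4 fd 36 36 6e 66 70) = 03 a5; tag = H(5e ae 97 5c 5c 03 a5) = 0303 ← matches
m3: inner = H(34 c4 fd 36 36 ac d2 6a) = 04 49; tag = H(5e ae 97 5c 5c 04 49) = 02a8

2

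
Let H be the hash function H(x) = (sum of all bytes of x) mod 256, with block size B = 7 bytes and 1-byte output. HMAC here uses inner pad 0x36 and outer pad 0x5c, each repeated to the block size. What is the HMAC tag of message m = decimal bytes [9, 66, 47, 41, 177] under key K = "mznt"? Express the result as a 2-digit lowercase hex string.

fc

Key "mznt" = 6d 7a 6e 74 is 4 bytes ≤ B = 7; zero-pad to 7 bytes: K' = 6d 7a 6e 74 00 00 00.
K' ⊕ ipad = 5b 4c 58 42 36 36 36.  K' ⊕ opad = 31 26 32 28 5c 5c 5c.
Inner input = (K'⊕ipad) ∥ m = 5b 4c 58 42 36 36 36 ∥ 09 42 2f 29 b1.
Inner hash: sum = 91+76+88+66+54+54+54+9+66+47+41+177 = 823; mod 256 = 55 → 37.
Outer input = (K'⊕opad) ∥ inner = 31 26 32 28 5c 5c 5c ∥ 37.
Outer hash (tag): sum = 49+38+50+40+92+92+92+55 = 508; mod 256 = 252 → fc.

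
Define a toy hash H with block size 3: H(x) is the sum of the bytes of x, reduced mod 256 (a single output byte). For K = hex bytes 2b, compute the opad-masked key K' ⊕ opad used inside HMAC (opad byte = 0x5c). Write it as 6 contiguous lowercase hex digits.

775c5c

Key hex bytes 2b is 1 byte ≤ B = 3; zero-pad to 3 bytes: K' = 2b 00 00.
XOR each byte with 0x5c: 2b⊕5c=77, 00⊕5c=5c, 00⊕5c=5c.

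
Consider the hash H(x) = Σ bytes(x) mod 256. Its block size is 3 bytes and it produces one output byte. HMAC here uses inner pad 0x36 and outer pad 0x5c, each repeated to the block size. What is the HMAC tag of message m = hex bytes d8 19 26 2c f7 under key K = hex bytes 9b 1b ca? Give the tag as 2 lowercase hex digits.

Key hex bytes 9b 1b ca is exactly B = 3 bytes: K' = 9b 1b ca.
K' ⊕ ipad = ad 2d fc.  K' ⊕ opad = c7 47 96.
Inner input = (K'⊕ipad) ∥ m = ad 2d fc ∥ d8 19 26 2c f7.
Inner hash: sum = 173+45+252+216+25+38+44+247 = 1040; mod 256 = 16 → 10.
Outer input = (K'⊕opad) ∥ inner = c7 47 96 ∥ 10.
Outer hash (tag): sum = 199+71+150+16 = 436; mod 256 = 180 → b4.

b4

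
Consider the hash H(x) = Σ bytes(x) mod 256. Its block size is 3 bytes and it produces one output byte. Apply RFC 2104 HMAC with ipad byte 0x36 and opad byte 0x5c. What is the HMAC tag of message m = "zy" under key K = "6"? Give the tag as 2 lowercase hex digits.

81

Key "6" = 36 is 1 byte ≤ B = 3; zero-pad to 3 bytes: K' = 36 00 00.
K' ⊕ ipad = 00 36 36.  K' ⊕ opad = 6a 5c 5c.
Inner input = (K'⊕ipad) ∥ m = 00 36 36 ∥ 7a 79.
Inner hash: sum = 0+54+54+122+121 = 351; mod 256 = 95 → 5f.
Outer input = (K'⊕opad) ∥ inner = 6a 5c 5c ∥ 5f.
Outer hash (tag): sum = 106+92+92+95 = 385; mod 256 = 129 → 81.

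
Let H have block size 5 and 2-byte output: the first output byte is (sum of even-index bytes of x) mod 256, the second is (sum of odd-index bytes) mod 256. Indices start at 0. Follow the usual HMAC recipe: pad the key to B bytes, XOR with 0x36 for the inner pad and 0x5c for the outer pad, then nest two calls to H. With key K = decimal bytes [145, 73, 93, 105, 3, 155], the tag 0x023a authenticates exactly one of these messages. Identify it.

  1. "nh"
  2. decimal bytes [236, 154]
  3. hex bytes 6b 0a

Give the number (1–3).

Key decimal bytes [145, 73, 93, 105, 3, 155] = 91 49 5d 69 03 9b is 6 bytes > B = 5, so hash it first: H(key) = f1 4d, then zero-pad to 5 bytes: K' = f1 4d 00 00 00.
K' ⊕ ipad = c7 7b 36 36 36; K' ⊕ opad = ad 11 5c 5c 5c.
m1: inner = H(c7 7b 36 36 36 6e 68) = 9b 1f; tag = H(ad 11 5c 5c 5c 9b 1f) = 8408
m2: inner = H(c7 7b 36 36 36 ec 9a) = cd 9d; tag = H(ad 11 5c 5c 5c cd 9d) = 023a ← matches
m3: inner = H(c7 7b 36 36 36 6b 0a) = 3d 1c; tag = H(ad 11 5c 5c 5c 3d 1c) = 81aa

2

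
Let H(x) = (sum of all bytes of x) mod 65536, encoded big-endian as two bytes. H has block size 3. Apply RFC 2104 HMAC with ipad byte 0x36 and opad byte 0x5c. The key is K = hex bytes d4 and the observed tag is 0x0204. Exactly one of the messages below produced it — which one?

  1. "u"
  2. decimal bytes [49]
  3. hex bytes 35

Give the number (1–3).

Key hex bytes d4 is 1 byte ≤ B = 3; zero-pad to 3 bytes: K' = d4 00 00.
K' ⊕ ipad = e2 36 36; K' ⊕ opad = 88 5c 5c.
m1: inner = H(e2 36 36 75) = 01 c3; tag = H(88 5c 5c 01 c3) = 0204 ← matches
m2: inner = H(e2 36 36 31) = 01 7f; tag = H(88 5c 5c 01 7f) = 01c0
m3: inner = H(e2 36 36 35) = 01 83; tag = H(88 5c 5c 01 83) = 01c4

1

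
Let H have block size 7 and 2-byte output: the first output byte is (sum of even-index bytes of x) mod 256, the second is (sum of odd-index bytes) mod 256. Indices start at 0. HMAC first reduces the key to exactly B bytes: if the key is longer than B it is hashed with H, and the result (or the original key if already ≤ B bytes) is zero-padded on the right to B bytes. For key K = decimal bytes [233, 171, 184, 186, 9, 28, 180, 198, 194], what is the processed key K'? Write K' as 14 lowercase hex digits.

20470000000000

|K| = 9 > B = 7, so first hash the key.
H(K): even-index sum = 800 mod 256 = 32; odd-index sum = 583 mod 256 = 71 → 20 47.
Zero-pad H(K) = 20 47 to 7 bytes: K' = 20 47 00 00 00 00 00.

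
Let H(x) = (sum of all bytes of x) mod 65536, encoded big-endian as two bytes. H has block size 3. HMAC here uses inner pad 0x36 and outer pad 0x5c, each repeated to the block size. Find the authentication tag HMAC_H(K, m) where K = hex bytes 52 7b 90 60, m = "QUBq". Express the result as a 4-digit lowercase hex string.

Key hex bytes 52 7b 90 60 is 4 bytes > B = 3, so hash it first: H(key) = 01 bd, then zero-pad to 3 bytes: K' = 01 bd 00.
K' ⊕ ipad = 37 8b 36.  K' ⊕ opad = 5d e1 5c.
Inner input = (K'⊕ipad) ∥ m = 37 8b 36 ∥ 51 55 42 71.
Inner hash: sum = 55+139+54+81+85+66+113 = 593 → 02 51.
Outer input = (K'⊕opad) ∥ inner = 5d e1 5c ∥ 02 51.
Outer hash (tag): sum = 93+225+92+2+81 = 493 → 01 ed.

01ed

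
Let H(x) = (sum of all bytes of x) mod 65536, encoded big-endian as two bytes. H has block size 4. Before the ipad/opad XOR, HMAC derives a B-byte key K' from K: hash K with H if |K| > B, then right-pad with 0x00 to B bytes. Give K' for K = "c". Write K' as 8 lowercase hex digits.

63000000

Key "c" = 63 is 1 byte ≤ B = 4; zero-pad to 4 bytes: K' = 63 00 00 00.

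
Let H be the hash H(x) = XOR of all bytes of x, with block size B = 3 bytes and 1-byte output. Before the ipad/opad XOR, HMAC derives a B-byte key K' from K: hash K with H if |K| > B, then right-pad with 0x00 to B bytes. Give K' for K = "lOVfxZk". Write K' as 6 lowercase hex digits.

|K| = 7 > B = 3, so first hash the key.
H(K): XOR 6c⊕4f⊕56⊕66⊕78⊕5a⊕6b = 5a.
Zero-pad H(K) = 5a to 3 bytes: K' = 5a 00 00.

5a0000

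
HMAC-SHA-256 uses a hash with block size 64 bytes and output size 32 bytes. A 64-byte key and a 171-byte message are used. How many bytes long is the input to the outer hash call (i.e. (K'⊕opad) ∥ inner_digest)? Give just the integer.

Key is 64 ≤ 64 bytes, zero-padded: |K'| = 64.
Outer input = (K'⊕opad) ∥ H(inner) → 64 + 32 = 96 bytes.

96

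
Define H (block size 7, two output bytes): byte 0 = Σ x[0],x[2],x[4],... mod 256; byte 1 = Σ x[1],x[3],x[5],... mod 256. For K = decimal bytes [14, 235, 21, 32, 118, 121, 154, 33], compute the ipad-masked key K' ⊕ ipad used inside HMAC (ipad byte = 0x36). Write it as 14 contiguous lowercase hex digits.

05933636363636

Key decimal bytes [14, 235, 21, 32, 118, 121, 154, 33] = 0e eb 15 20 76 79 9a 21 is 8 bytes > B = 7, so hash it first: H(key) = 33 a5, then zero-pad to 7 bytes: K' = 33 a5 00 00 00 00 00.
XOR each byte with 0x36: 33⊕36=05, a5⊕36=93, 00⊕36=36, 00⊕36=36, 00⊕36=36, 00⊕36=36, 00⊕36=36.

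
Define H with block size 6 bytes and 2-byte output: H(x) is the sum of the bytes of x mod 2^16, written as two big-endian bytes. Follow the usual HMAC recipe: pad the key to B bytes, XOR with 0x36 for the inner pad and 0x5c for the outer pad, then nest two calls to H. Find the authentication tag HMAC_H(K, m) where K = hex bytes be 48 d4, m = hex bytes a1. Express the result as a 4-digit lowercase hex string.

Key hex bytes be 48 d4 is 3 bytes ≤ B = 6; zero-pad to 6 bytes: K' = be 48 d4 00 00 00.
K' ⊕ ipad = 88 7e e2 36 36 36.  K' ⊕ opad = e2 14 88 5c 5c 5c.
Inner input = (K'⊕ipad) ∥ m = 88 7e e2 36 36 36 ∥ a1.
Inner hash: sum = 136+126+226+54+54+54+161 = 811 → 03 2b.
Outer input = (K'⊕opad) ∥ inner = e2 14 88 5c 5c 5c ∥ 03 2b.
Outer hash (tag): sum = 226+20+136+92+92+92+3+43 = 704 → 02 c0.

02c0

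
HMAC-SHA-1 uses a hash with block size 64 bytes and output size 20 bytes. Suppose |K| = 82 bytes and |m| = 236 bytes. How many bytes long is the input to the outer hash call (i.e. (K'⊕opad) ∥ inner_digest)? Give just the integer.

Key is 82 > 64 bytes, so it is hashed to 20 bytes then zero-padded to 64: |K'| = 64.
Outer input = (K'⊕opad) ∥ H(inner) → 64 + 20 = 84 bytes.

84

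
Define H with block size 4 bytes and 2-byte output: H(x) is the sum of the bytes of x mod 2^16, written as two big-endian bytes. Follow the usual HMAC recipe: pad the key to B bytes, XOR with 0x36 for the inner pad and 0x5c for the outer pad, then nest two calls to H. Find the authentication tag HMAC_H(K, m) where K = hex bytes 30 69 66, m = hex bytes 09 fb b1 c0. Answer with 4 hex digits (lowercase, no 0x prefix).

Key hex bytes 30 69 66 is 3 bytes ≤ B = 4; zero-pad to 4 bytes: K' = 30 69 66 00.
K' ⊕ ipad = 06 5f 50 36.  K' ⊕ opad = 6c 35 3a 5c.
Inner input = (K'⊕ipad) ∥ m = 06 5f 50 36 ∥ 09 fb b1 c0.
Inner hash: sum = 6+95+80+54+9+251+177+192 = 864 → 03 60.
Outer input = (K'⊕opad) ∥ inner = 6c 35 3a 5c ∥ 03 60.
Outer hash (tag): sum = 108+53+58+92+3+96 = 410 → 01 9a.

019a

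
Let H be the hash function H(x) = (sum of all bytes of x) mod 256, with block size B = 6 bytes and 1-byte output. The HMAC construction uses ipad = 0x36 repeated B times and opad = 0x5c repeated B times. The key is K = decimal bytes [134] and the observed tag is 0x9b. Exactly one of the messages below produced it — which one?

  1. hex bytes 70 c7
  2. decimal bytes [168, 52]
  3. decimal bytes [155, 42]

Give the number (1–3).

Key decimal bytes [134] = 86 is 1 byte ≤ B = 6; zero-pad to 6 bytes: K' = 86 00 00 00 00 00.
K' ⊕ ipad = b0 36 36 36 36 36; K' ⊕ opad = da 5c 5c 5c 5c 5c.
m1: inner = H(b0 36 36 36 36 36 70 c7) = f5; tag = H(da 5c 5c 5c 5c 5c f5) = 9b ← matches
m2: inner = H(b0 36 36 36 36 36 a8 34) = 9a; tag = H(da 5c 5c 5c 5c 5c 9a) = 40
m3: inner = H(b0 36 36 36 36 36 9b 2a) = 83; tag = H(da 5c 5c 5c 5c 5c 83) = 29

1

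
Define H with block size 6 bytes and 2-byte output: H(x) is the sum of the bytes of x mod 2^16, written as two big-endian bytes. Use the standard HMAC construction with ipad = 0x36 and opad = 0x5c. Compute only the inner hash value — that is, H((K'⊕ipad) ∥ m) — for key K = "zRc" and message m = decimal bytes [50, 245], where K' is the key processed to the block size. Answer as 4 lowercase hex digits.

02ce

Key "zRc" = 7a 52 63 is 3 bytes ≤ B = 6; zero-pad to 6 bytes: K' = 7a 52 63 00 00 00.
K' ⊕ ipad = 4c 64 55 36 36 36.
Inner input = 4c 64 55 36 36 36 ∥ 32 f5.
Inner hash: sum = 76+100+85+54+54+54+50+245 = 718 → 02 ce.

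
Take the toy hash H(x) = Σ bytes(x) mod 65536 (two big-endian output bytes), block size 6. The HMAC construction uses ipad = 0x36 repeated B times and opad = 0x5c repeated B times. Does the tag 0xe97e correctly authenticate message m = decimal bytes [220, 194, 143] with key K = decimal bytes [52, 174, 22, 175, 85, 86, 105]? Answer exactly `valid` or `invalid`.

Key decimal bytes [52, 174, 22, 175, 85, 86, 105] = 34 ae 16 af 55 56 69 is 7 bytes > B = 6, so hash it first: H(key) = 02 bb, then zero-pad to 6 bytes: K' = 02 bb 00 00 00 00.
K' ⊕ ipad = 34 8d 36 36 36 36; K' ⊕ opad = 5e e7 5c 5c 5c 5c.
Inner hash: sum = 52+141+54+54+54+54+220+194+143 = 966 → 03 c6.
Outer hash (recomputed tag): sum = 94+231+92+92+92+92+3+198 = 894 → 03 7e.
Recomputed tag = 037e; claimed = e97e → mismatch.

invalid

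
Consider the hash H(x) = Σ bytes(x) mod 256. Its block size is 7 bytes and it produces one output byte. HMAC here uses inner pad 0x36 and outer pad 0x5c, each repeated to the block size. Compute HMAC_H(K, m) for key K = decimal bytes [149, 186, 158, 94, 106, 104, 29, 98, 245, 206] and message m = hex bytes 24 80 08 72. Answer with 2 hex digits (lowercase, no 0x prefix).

Key decimal bytes [149, 186, 158, 94, 106, 104, 29, 98, 245, 206] = 95 ba 9e 5e 6a 68 1d 62 f5 ce is 10 bytes > B = 7, so hash it first: H(key) = 5f, then zero-pad to 7 bytes: K' = 5f 00 00 00 00 00 00.
K' ⊕ ipad = 69 36 36 36 36 36 36.  K' ⊕ opad = 03 5c 5c 5c 5c 5c 5c.
Inner input = (K'⊕ipad) ∥ m = 69 36 36 36 36 36 36 ∥ 24 80 08 72.
Inner hash: sum = 105+54+54+54+54+54+54+36+128+8+114 = 715; mod 256 = 203 → cb.
Outer input = (K'⊕opad) ∥ inner = 03 5c 5c 5c 5c 5c 5c ∥ cb.
Outer hash (tag): sum = 3+92+92+92+92+92+92+203 = 758; mod 256 = 246 → f6.

f6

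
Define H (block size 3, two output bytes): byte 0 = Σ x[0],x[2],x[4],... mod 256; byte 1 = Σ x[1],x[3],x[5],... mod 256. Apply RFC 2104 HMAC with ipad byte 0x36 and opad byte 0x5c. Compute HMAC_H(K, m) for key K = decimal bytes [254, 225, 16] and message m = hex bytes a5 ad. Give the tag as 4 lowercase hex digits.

Key decimal bytes [254, 225, 16] = fe e1 10 is exactly B = 3 bytes: K' = fe e1 10.
K' ⊕ ipad = c8 d7 26.  K' ⊕ opad = a2 bd 4c.
Inner input = (K'⊕ipad) ∥ m = c8 d7 26 ∥ a5 ad.
Inner hash: even-index sum = 411 mod 256 = 155; odd-index sum = 380 mod 256 = 124 → 9b 7c.
Outer input = (K'⊕opad) ∥ inner = a2 bd 4c ∥ 9b 7c.
Outer hash (tag): even-index sum = 362 mod 256 = 106; odd-index sum = 344 mod 256 = 88 → 6a 58.

6a58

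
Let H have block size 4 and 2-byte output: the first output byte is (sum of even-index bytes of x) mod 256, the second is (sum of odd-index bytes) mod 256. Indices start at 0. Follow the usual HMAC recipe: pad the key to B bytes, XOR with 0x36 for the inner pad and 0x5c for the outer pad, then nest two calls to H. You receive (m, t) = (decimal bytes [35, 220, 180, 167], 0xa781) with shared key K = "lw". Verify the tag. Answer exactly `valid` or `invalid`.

Key "lw" = 6c 77 is 2 bytes ≤ B = 4; zero-pad to 4 bytes: K' = 6c 77 00 00.
K' ⊕ ipad = 5a 41 36 36; K' ⊕ opad = 30 2b 5c 5c.
Inner hash: even-index sum = 359 mod 256 = 103; odd-index sum = 506 mod 256 = 250 → 67 fa.
Outer hash (recomputed tag): even-index sum = 243 mod 256 = 243; odd-index sum = 385 mod 256 = 129 → f3 81.
Recomputed tag = f381; claimed = a781 → mismatch.

invalid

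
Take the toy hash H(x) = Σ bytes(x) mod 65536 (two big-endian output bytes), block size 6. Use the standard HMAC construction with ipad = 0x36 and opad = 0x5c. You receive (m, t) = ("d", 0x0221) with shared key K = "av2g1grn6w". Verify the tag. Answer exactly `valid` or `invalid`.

Key "av2g1grn6w" = 61 76 32 67 31 67 72 6e 36 77 is 10 bytes > B = 6, so hash it first: H(key) = 03 95, then zero-pad to 6 bytes: K' = 03 95 00 00 00 00.
K' ⊕ ipad = 35 a3 36 36 36 36; K' ⊕ opad = 5f c9 5c 5c 5c 5c.
Inner hash: sum = 53+163+54+54+54+54+100 = 532 → 02 14.
Outer hash (recomputed tag): sum = 95+201+92+92+92+92+2+20 = 686 → 02 ae.
Recomputed tag = 02ae; claimed = 0221 → mismatch.

invalid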